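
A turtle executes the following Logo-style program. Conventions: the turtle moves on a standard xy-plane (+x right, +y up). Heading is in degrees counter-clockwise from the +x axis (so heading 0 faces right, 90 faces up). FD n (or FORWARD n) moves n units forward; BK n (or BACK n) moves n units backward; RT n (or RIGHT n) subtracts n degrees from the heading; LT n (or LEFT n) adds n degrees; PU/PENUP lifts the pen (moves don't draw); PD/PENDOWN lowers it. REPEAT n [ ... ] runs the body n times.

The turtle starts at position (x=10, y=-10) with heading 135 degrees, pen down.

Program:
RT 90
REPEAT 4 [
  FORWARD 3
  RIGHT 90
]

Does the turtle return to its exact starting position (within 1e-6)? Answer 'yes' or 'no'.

Answer: yes

Derivation:
Executing turtle program step by step:
Start: pos=(10,-10), heading=135, pen down
RT 90: heading 135 -> 45
REPEAT 4 [
  -- iteration 1/4 --
  FD 3: (10,-10) -> (12.121,-7.879) [heading=45, draw]
  RT 90: heading 45 -> 315
  -- iteration 2/4 --
  FD 3: (12.121,-7.879) -> (14.243,-10) [heading=315, draw]
  RT 90: heading 315 -> 225
  -- iteration 3/4 --
  FD 3: (14.243,-10) -> (12.121,-12.121) [heading=225, draw]
  RT 90: heading 225 -> 135
  -- iteration 4/4 --
  FD 3: (12.121,-12.121) -> (10,-10) [heading=135, draw]
  RT 90: heading 135 -> 45
]
Final: pos=(10,-10), heading=45, 4 segment(s) drawn

Start position: (10, -10)
Final position: (10, -10)
Distance = 0; < 1e-6 -> CLOSED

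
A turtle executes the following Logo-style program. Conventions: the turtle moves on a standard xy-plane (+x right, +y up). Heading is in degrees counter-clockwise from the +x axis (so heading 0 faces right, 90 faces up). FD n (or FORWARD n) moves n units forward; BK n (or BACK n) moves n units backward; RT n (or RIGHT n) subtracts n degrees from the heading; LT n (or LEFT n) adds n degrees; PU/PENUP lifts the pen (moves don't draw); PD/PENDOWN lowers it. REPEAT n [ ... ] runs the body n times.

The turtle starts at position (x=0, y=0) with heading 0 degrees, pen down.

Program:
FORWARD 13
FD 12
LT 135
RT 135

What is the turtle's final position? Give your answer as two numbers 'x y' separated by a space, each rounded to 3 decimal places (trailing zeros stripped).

Answer: 25 0

Derivation:
Executing turtle program step by step:
Start: pos=(0,0), heading=0, pen down
FD 13: (0,0) -> (13,0) [heading=0, draw]
FD 12: (13,0) -> (25,0) [heading=0, draw]
LT 135: heading 0 -> 135
RT 135: heading 135 -> 0
Final: pos=(25,0), heading=0, 2 segment(s) drawn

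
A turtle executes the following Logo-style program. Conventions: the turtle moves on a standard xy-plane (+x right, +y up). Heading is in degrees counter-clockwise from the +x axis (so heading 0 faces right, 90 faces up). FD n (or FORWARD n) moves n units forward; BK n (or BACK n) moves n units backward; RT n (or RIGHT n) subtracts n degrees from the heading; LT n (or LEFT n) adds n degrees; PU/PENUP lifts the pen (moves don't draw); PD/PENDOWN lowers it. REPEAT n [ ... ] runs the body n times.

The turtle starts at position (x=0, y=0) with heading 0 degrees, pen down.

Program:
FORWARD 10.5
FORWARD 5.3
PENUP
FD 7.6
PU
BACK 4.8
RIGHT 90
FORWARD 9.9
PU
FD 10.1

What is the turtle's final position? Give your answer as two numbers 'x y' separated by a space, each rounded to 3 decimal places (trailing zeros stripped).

Answer: 18.6 -20

Derivation:
Executing turtle program step by step:
Start: pos=(0,0), heading=0, pen down
FD 10.5: (0,0) -> (10.5,0) [heading=0, draw]
FD 5.3: (10.5,0) -> (15.8,0) [heading=0, draw]
PU: pen up
FD 7.6: (15.8,0) -> (23.4,0) [heading=0, move]
PU: pen up
BK 4.8: (23.4,0) -> (18.6,0) [heading=0, move]
RT 90: heading 0 -> 270
FD 9.9: (18.6,0) -> (18.6,-9.9) [heading=270, move]
PU: pen up
FD 10.1: (18.6,-9.9) -> (18.6,-20) [heading=270, move]
Final: pos=(18.6,-20), heading=270, 2 segment(s) drawn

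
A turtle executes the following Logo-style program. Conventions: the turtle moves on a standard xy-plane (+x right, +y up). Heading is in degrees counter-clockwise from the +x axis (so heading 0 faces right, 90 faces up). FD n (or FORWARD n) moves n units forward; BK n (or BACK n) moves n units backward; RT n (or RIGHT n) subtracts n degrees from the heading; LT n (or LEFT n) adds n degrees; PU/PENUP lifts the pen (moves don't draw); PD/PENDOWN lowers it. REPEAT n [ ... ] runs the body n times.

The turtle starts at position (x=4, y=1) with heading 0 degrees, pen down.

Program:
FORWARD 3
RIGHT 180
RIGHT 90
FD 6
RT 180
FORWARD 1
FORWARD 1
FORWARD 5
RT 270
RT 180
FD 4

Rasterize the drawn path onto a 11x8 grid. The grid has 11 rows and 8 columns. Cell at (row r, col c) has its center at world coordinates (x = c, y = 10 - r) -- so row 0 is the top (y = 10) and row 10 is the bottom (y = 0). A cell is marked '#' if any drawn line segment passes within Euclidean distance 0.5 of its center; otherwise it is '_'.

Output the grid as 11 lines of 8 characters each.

Segment 0: (4,1) -> (7,1)
Segment 1: (7,1) -> (7,7)
Segment 2: (7,7) -> (7,6)
Segment 3: (7,6) -> (7,5)
Segment 4: (7,5) -> (7,0)
Segment 5: (7,0) -> (3,-0)

Answer: ________
________
________
_______#
_______#
_______#
_______#
_______#
_______#
____####
___#####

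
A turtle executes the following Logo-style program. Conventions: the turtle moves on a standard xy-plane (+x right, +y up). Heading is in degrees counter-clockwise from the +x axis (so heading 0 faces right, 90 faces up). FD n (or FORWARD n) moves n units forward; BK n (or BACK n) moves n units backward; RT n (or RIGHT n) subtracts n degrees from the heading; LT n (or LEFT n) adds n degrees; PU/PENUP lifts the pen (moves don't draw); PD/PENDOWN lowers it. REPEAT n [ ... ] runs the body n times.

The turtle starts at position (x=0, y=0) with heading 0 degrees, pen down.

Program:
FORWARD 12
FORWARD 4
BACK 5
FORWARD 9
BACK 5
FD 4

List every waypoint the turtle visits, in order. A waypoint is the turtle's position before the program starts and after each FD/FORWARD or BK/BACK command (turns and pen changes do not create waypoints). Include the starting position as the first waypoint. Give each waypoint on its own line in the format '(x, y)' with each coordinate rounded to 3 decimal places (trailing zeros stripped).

Answer: (0, 0)
(12, 0)
(16, 0)
(11, 0)
(20, 0)
(15, 0)
(19, 0)

Derivation:
Executing turtle program step by step:
Start: pos=(0,0), heading=0, pen down
FD 12: (0,0) -> (12,0) [heading=0, draw]
FD 4: (12,0) -> (16,0) [heading=0, draw]
BK 5: (16,0) -> (11,0) [heading=0, draw]
FD 9: (11,0) -> (20,0) [heading=0, draw]
BK 5: (20,0) -> (15,0) [heading=0, draw]
FD 4: (15,0) -> (19,0) [heading=0, draw]
Final: pos=(19,0), heading=0, 6 segment(s) drawn
Waypoints (7 total):
(0, 0)
(12, 0)
(16, 0)
(11, 0)
(20, 0)
(15, 0)
(19, 0)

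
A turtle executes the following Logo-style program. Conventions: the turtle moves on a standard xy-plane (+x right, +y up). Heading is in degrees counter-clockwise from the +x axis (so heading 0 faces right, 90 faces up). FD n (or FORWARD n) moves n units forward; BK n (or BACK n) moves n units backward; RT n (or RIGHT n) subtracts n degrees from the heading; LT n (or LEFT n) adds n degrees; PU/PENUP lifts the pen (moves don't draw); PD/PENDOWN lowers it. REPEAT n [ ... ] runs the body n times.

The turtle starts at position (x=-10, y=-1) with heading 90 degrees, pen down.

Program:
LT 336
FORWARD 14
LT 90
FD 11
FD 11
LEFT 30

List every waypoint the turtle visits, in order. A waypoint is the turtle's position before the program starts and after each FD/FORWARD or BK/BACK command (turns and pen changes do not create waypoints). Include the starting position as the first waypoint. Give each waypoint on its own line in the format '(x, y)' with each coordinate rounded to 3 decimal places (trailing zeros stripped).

Answer: (-10, -1)
(-4.306, 11.79)
(-14.355, 16.264)
(-24.404, 20.738)

Derivation:
Executing turtle program step by step:
Start: pos=(-10,-1), heading=90, pen down
LT 336: heading 90 -> 66
FD 14: (-10,-1) -> (-4.306,11.79) [heading=66, draw]
LT 90: heading 66 -> 156
FD 11: (-4.306,11.79) -> (-14.355,16.264) [heading=156, draw]
FD 11: (-14.355,16.264) -> (-24.404,20.738) [heading=156, draw]
LT 30: heading 156 -> 186
Final: pos=(-24.404,20.738), heading=186, 3 segment(s) drawn
Waypoints (4 total):
(-10, -1)
(-4.306, 11.79)
(-14.355, 16.264)
(-24.404, 20.738)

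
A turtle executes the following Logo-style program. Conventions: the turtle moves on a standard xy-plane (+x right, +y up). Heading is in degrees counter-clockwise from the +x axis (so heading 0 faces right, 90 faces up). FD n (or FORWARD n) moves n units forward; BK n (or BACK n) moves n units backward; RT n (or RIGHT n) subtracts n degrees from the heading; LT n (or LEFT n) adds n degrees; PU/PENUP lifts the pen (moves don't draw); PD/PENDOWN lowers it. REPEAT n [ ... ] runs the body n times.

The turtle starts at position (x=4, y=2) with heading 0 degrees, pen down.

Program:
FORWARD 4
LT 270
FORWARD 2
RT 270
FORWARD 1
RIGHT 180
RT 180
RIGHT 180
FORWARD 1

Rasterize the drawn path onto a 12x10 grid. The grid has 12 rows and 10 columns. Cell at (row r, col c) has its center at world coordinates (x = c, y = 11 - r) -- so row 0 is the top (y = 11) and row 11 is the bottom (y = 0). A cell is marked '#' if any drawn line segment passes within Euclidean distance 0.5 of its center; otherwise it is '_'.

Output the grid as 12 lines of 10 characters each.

Answer: __________
__________
__________
__________
__________
__________
__________
__________
__________
____#####_
________#_
________##

Derivation:
Segment 0: (4,2) -> (8,2)
Segment 1: (8,2) -> (8,0)
Segment 2: (8,0) -> (9,0)
Segment 3: (9,0) -> (8,-0)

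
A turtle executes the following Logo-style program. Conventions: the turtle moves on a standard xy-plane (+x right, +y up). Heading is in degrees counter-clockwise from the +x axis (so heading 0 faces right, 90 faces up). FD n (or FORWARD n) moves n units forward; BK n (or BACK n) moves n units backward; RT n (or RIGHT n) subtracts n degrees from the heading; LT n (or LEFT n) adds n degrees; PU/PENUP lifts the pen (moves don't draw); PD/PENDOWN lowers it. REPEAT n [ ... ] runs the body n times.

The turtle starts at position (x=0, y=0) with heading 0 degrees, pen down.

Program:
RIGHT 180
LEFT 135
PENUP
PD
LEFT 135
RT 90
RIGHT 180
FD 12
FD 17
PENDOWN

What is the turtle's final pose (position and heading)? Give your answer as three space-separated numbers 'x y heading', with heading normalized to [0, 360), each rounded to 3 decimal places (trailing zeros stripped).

Answer: -29 0 180

Derivation:
Executing turtle program step by step:
Start: pos=(0,0), heading=0, pen down
RT 180: heading 0 -> 180
LT 135: heading 180 -> 315
PU: pen up
PD: pen down
LT 135: heading 315 -> 90
RT 90: heading 90 -> 0
RT 180: heading 0 -> 180
FD 12: (0,0) -> (-12,0) [heading=180, draw]
FD 17: (-12,0) -> (-29,0) [heading=180, draw]
PD: pen down
Final: pos=(-29,0), heading=180, 2 segment(s) drawn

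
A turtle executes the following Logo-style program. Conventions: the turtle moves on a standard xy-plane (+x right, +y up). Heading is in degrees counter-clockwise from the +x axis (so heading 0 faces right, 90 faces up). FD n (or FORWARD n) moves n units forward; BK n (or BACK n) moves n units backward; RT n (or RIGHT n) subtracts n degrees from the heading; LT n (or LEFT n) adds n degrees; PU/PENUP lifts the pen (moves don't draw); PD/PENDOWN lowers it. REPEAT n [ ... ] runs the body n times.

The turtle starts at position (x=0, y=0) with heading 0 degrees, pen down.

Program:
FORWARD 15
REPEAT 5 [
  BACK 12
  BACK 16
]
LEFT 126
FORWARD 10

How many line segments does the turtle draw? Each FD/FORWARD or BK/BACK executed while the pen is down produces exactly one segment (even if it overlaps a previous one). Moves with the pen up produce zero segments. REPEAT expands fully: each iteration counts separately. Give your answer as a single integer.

Executing turtle program step by step:
Start: pos=(0,0), heading=0, pen down
FD 15: (0,0) -> (15,0) [heading=0, draw]
REPEAT 5 [
  -- iteration 1/5 --
  BK 12: (15,0) -> (3,0) [heading=0, draw]
  BK 16: (3,0) -> (-13,0) [heading=0, draw]
  -- iteration 2/5 --
  BK 12: (-13,0) -> (-25,0) [heading=0, draw]
  BK 16: (-25,0) -> (-41,0) [heading=0, draw]
  -- iteration 3/5 --
  BK 12: (-41,0) -> (-53,0) [heading=0, draw]
  BK 16: (-53,0) -> (-69,0) [heading=0, draw]
  -- iteration 4/5 --
  BK 12: (-69,0) -> (-81,0) [heading=0, draw]
  BK 16: (-81,0) -> (-97,0) [heading=0, draw]
  -- iteration 5/5 --
  BK 12: (-97,0) -> (-109,0) [heading=0, draw]
  BK 16: (-109,0) -> (-125,0) [heading=0, draw]
]
LT 126: heading 0 -> 126
FD 10: (-125,0) -> (-130.878,8.09) [heading=126, draw]
Final: pos=(-130.878,8.09), heading=126, 12 segment(s) drawn
Segments drawn: 12

Answer: 12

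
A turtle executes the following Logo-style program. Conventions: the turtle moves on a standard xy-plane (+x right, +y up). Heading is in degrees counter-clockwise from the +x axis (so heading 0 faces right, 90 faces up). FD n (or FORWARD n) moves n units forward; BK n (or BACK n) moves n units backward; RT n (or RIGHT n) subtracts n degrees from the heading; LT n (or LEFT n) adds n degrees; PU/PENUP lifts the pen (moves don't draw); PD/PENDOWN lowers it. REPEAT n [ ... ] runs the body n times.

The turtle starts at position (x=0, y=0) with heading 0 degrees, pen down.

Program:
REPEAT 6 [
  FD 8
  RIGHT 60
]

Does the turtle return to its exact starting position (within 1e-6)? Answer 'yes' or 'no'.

Executing turtle program step by step:
Start: pos=(0,0), heading=0, pen down
REPEAT 6 [
  -- iteration 1/6 --
  FD 8: (0,0) -> (8,0) [heading=0, draw]
  RT 60: heading 0 -> 300
  -- iteration 2/6 --
  FD 8: (8,0) -> (12,-6.928) [heading=300, draw]
  RT 60: heading 300 -> 240
  -- iteration 3/6 --
  FD 8: (12,-6.928) -> (8,-13.856) [heading=240, draw]
  RT 60: heading 240 -> 180
  -- iteration 4/6 --
  FD 8: (8,-13.856) -> (0,-13.856) [heading=180, draw]
  RT 60: heading 180 -> 120
  -- iteration 5/6 --
  FD 8: (0,-13.856) -> (-4,-6.928) [heading=120, draw]
  RT 60: heading 120 -> 60
  -- iteration 6/6 --
  FD 8: (-4,-6.928) -> (0,0) [heading=60, draw]
  RT 60: heading 60 -> 0
]
Final: pos=(0,0), heading=0, 6 segment(s) drawn

Start position: (0, 0)
Final position: (0, 0)
Distance = 0; < 1e-6 -> CLOSED

Answer: yes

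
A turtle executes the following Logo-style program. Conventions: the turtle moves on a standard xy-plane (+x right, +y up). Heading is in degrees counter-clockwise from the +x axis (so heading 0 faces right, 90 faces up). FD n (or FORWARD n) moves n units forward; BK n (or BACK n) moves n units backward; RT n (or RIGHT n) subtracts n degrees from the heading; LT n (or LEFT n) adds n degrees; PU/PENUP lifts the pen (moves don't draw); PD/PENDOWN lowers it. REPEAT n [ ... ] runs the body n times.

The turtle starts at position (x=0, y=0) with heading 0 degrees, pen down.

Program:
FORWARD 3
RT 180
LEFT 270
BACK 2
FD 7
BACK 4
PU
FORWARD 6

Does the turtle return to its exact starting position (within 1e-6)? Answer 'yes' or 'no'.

Executing turtle program step by step:
Start: pos=(0,0), heading=0, pen down
FD 3: (0,0) -> (3,0) [heading=0, draw]
RT 180: heading 0 -> 180
LT 270: heading 180 -> 90
BK 2: (3,0) -> (3,-2) [heading=90, draw]
FD 7: (3,-2) -> (3,5) [heading=90, draw]
BK 4: (3,5) -> (3,1) [heading=90, draw]
PU: pen up
FD 6: (3,1) -> (3,7) [heading=90, move]
Final: pos=(3,7), heading=90, 4 segment(s) drawn

Start position: (0, 0)
Final position: (3, 7)
Distance = 7.616; >= 1e-6 -> NOT closed

Answer: no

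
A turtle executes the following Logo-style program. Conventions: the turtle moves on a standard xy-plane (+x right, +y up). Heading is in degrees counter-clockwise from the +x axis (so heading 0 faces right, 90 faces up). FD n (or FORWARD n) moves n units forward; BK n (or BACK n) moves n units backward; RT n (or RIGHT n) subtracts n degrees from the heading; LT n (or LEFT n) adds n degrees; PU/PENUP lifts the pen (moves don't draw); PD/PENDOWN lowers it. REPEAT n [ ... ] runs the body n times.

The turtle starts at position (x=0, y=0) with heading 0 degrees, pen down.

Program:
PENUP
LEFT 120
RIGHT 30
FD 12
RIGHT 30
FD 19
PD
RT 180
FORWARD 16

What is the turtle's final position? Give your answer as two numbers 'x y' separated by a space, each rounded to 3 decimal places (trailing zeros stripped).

Executing turtle program step by step:
Start: pos=(0,0), heading=0, pen down
PU: pen up
LT 120: heading 0 -> 120
RT 30: heading 120 -> 90
FD 12: (0,0) -> (0,12) [heading=90, move]
RT 30: heading 90 -> 60
FD 19: (0,12) -> (9.5,28.454) [heading=60, move]
PD: pen down
RT 180: heading 60 -> 240
FD 16: (9.5,28.454) -> (1.5,14.598) [heading=240, draw]
Final: pos=(1.5,14.598), heading=240, 1 segment(s) drawn

Answer: 1.5 14.598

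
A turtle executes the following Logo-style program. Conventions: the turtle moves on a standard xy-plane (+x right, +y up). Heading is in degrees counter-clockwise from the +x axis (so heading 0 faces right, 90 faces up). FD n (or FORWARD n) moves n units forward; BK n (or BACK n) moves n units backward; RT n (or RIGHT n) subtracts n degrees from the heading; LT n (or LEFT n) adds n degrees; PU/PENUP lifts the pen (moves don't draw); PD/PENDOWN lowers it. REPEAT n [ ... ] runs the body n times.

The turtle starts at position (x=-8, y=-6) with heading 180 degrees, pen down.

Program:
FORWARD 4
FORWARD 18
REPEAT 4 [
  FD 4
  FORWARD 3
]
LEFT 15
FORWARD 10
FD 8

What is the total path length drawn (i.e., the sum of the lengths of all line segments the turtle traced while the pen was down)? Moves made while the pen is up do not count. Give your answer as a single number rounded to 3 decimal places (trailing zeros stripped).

Executing turtle program step by step:
Start: pos=(-8,-6), heading=180, pen down
FD 4: (-8,-6) -> (-12,-6) [heading=180, draw]
FD 18: (-12,-6) -> (-30,-6) [heading=180, draw]
REPEAT 4 [
  -- iteration 1/4 --
  FD 4: (-30,-6) -> (-34,-6) [heading=180, draw]
  FD 3: (-34,-6) -> (-37,-6) [heading=180, draw]
  -- iteration 2/4 --
  FD 4: (-37,-6) -> (-41,-6) [heading=180, draw]
  FD 3: (-41,-6) -> (-44,-6) [heading=180, draw]
  -- iteration 3/4 --
  FD 4: (-44,-6) -> (-48,-6) [heading=180, draw]
  FD 3: (-48,-6) -> (-51,-6) [heading=180, draw]
  -- iteration 4/4 --
  FD 4: (-51,-6) -> (-55,-6) [heading=180, draw]
  FD 3: (-55,-6) -> (-58,-6) [heading=180, draw]
]
LT 15: heading 180 -> 195
FD 10: (-58,-6) -> (-67.659,-8.588) [heading=195, draw]
FD 8: (-67.659,-8.588) -> (-75.387,-10.659) [heading=195, draw]
Final: pos=(-75.387,-10.659), heading=195, 12 segment(s) drawn

Segment lengths:
  seg 1: (-8,-6) -> (-12,-6), length = 4
  seg 2: (-12,-6) -> (-30,-6), length = 18
  seg 3: (-30,-6) -> (-34,-6), length = 4
  seg 4: (-34,-6) -> (-37,-6), length = 3
  seg 5: (-37,-6) -> (-41,-6), length = 4
  seg 6: (-41,-6) -> (-44,-6), length = 3
  seg 7: (-44,-6) -> (-48,-6), length = 4
  seg 8: (-48,-6) -> (-51,-6), length = 3
  seg 9: (-51,-6) -> (-55,-6), length = 4
  seg 10: (-55,-6) -> (-58,-6), length = 3
  seg 11: (-58,-6) -> (-67.659,-8.588), length = 10
  seg 12: (-67.659,-8.588) -> (-75.387,-10.659), length = 8
Total = 68

Answer: 68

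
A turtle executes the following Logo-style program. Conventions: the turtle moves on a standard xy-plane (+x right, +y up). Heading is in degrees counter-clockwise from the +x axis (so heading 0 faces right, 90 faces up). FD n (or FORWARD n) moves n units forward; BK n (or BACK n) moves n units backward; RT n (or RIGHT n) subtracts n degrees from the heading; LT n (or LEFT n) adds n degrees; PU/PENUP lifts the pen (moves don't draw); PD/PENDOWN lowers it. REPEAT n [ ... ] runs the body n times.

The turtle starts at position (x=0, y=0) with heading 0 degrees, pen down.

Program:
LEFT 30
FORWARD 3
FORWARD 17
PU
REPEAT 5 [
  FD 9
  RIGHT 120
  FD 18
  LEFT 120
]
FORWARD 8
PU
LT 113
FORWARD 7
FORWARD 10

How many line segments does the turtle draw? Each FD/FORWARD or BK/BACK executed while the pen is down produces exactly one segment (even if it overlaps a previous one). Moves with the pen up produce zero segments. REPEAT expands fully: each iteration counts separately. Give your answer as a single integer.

Answer: 2

Derivation:
Executing turtle program step by step:
Start: pos=(0,0), heading=0, pen down
LT 30: heading 0 -> 30
FD 3: (0,0) -> (2.598,1.5) [heading=30, draw]
FD 17: (2.598,1.5) -> (17.321,10) [heading=30, draw]
PU: pen up
REPEAT 5 [
  -- iteration 1/5 --
  FD 9: (17.321,10) -> (25.115,14.5) [heading=30, move]
  RT 120: heading 30 -> 270
  FD 18: (25.115,14.5) -> (25.115,-3.5) [heading=270, move]
  LT 120: heading 270 -> 30
  -- iteration 2/5 --
  FD 9: (25.115,-3.5) -> (32.909,1) [heading=30, move]
  RT 120: heading 30 -> 270
  FD 18: (32.909,1) -> (32.909,-17) [heading=270, move]
  LT 120: heading 270 -> 30
  -- iteration 3/5 --
  FD 9: (32.909,-17) -> (40.703,-12.5) [heading=30, move]
  RT 120: heading 30 -> 270
  FD 18: (40.703,-12.5) -> (40.703,-30.5) [heading=270, move]
  LT 120: heading 270 -> 30
  -- iteration 4/5 --
  FD 9: (40.703,-30.5) -> (48.497,-26) [heading=30, move]
  RT 120: heading 30 -> 270
  FD 18: (48.497,-26) -> (48.497,-44) [heading=270, move]
  LT 120: heading 270 -> 30
  -- iteration 5/5 --
  FD 9: (48.497,-44) -> (56.292,-39.5) [heading=30, move]
  RT 120: heading 30 -> 270
  FD 18: (56.292,-39.5) -> (56.292,-57.5) [heading=270, move]
  LT 120: heading 270 -> 30
]
FD 8: (56.292,-57.5) -> (63.22,-53.5) [heading=30, move]
PU: pen up
LT 113: heading 30 -> 143
FD 7: (63.22,-53.5) -> (57.629,-49.287) [heading=143, move]
FD 10: (57.629,-49.287) -> (49.643,-43.269) [heading=143, move]
Final: pos=(49.643,-43.269), heading=143, 2 segment(s) drawn
Segments drawn: 2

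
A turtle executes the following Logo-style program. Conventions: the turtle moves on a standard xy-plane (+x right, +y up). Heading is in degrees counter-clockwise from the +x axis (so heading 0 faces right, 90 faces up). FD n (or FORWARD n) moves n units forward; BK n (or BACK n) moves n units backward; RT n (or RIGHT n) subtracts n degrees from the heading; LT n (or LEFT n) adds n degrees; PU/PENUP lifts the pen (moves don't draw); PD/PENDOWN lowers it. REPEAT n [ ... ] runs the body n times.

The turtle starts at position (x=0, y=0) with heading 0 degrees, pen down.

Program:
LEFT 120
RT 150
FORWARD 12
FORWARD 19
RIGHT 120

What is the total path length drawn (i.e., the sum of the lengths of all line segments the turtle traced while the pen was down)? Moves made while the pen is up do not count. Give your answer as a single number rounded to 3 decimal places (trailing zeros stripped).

Answer: 31

Derivation:
Executing turtle program step by step:
Start: pos=(0,0), heading=0, pen down
LT 120: heading 0 -> 120
RT 150: heading 120 -> 330
FD 12: (0,0) -> (10.392,-6) [heading=330, draw]
FD 19: (10.392,-6) -> (26.847,-15.5) [heading=330, draw]
RT 120: heading 330 -> 210
Final: pos=(26.847,-15.5), heading=210, 2 segment(s) drawn

Segment lengths:
  seg 1: (0,0) -> (10.392,-6), length = 12
  seg 2: (10.392,-6) -> (26.847,-15.5), length = 19
Total = 31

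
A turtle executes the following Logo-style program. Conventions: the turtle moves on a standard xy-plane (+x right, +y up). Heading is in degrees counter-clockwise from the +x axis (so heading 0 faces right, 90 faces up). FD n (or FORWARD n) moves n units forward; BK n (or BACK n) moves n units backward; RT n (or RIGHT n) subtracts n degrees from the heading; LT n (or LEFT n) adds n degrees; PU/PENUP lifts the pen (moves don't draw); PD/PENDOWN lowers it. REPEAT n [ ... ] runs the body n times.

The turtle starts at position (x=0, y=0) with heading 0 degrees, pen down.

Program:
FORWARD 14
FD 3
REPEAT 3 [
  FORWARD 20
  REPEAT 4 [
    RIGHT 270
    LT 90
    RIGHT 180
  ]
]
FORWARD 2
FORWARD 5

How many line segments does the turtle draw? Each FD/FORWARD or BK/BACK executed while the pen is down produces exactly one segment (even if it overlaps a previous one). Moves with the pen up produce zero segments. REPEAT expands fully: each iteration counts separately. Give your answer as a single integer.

Answer: 7

Derivation:
Executing turtle program step by step:
Start: pos=(0,0), heading=0, pen down
FD 14: (0,0) -> (14,0) [heading=0, draw]
FD 3: (14,0) -> (17,0) [heading=0, draw]
REPEAT 3 [
  -- iteration 1/3 --
  FD 20: (17,0) -> (37,0) [heading=0, draw]
  REPEAT 4 [
    -- iteration 1/4 --
    RT 270: heading 0 -> 90
    LT 90: heading 90 -> 180
    RT 180: heading 180 -> 0
    -- iteration 2/4 --
    RT 270: heading 0 -> 90
    LT 90: heading 90 -> 180
    RT 180: heading 180 -> 0
    -- iteration 3/4 --
    RT 270: heading 0 -> 90
    LT 90: heading 90 -> 180
    RT 180: heading 180 -> 0
    -- iteration 4/4 --
    RT 270: heading 0 -> 90
    LT 90: heading 90 -> 180
    RT 180: heading 180 -> 0
  ]
  -- iteration 2/3 --
  FD 20: (37,0) -> (57,0) [heading=0, draw]
  REPEAT 4 [
    -- iteration 1/4 --
    RT 270: heading 0 -> 90
    LT 90: heading 90 -> 180
    RT 180: heading 180 -> 0
    -- iteration 2/4 --
    RT 270: heading 0 -> 90
    LT 90: heading 90 -> 180
    RT 180: heading 180 -> 0
    -- iteration 3/4 --
    RT 270: heading 0 -> 90
    LT 90: heading 90 -> 180
    RT 180: heading 180 -> 0
    -- iteration 4/4 --
    RT 270: heading 0 -> 90
    LT 90: heading 90 -> 180
    RT 180: heading 180 -> 0
  ]
  -- iteration 3/3 --
  FD 20: (57,0) -> (77,0) [heading=0, draw]
  REPEAT 4 [
    -- iteration 1/4 --
    RT 270: heading 0 -> 90
    LT 90: heading 90 -> 180
    RT 180: heading 180 -> 0
    -- iteration 2/4 --
    RT 270: heading 0 -> 90
    LT 90: heading 90 -> 180
    RT 180: heading 180 -> 0
    -- iteration 3/4 --
    RT 270: heading 0 -> 90
    LT 90: heading 90 -> 180
    RT 180: heading 180 -> 0
    -- iteration 4/4 --
    RT 270: heading 0 -> 90
    LT 90: heading 90 -> 180
    RT 180: heading 180 -> 0
  ]
]
FD 2: (77,0) -> (79,0) [heading=0, draw]
FD 5: (79,0) -> (84,0) [heading=0, draw]
Final: pos=(84,0), heading=0, 7 segment(s) drawn
Segments drawn: 7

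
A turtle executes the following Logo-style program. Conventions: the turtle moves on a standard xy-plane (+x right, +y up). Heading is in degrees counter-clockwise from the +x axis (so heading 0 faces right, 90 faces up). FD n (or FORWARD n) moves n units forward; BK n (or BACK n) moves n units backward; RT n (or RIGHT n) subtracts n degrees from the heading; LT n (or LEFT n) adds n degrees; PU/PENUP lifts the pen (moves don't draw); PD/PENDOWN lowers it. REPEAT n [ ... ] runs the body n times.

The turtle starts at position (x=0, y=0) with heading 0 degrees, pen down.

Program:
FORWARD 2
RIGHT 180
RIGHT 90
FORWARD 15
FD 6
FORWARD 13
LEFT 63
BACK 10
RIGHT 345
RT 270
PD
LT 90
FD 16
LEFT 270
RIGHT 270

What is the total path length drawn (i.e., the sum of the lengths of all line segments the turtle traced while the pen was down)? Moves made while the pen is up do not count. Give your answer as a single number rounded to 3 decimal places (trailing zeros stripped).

Executing turtle program step by step:
Start: pos=(0,0), heading=0, pen down
FD 2: (0,0) -> (2,0) [heading=0, draw]
RT 180: heading 0 -> 180
RT 90: heading 180 -> 90
FD 15: (2,0) -> (2,15) [heading=90, draw]
FD 6: (2,15) -> (2,21) [heading=90, draw]
FD 13: (2,21) -> (2,34) [heading=90, draw]
LT 63: heading 90 -> 153
BK 10: (2,34) -> (10.91,29.46) [heading=153, draw]
RT 345: heading 153 -> 168
RT 270: heading 168 -> 258
PD: pen down
LT 90: heading 258 -> 348
FD 16: (10.91,29.46) -> (26.56,26.134) [heading=348, draw]
LT 270: heading 348 -> 258
RT 270: heading 258 -> 348
Final: pos=(26.56,26.134), heading=348, 6 segment(s) drawn

Segment lengths:
  seg 1: (0,0) -> (2,0), length = 2
  seg 2: (2,0) -> (2,15), length = 15
  seg 3: (2,15) -> (2,21), length = 6
  seg 4: (2,21) -> (2,34), length = 13
  seg 5: (2,34) -> (10.91,29.46), length = 10
  seg 6: (10.91,29.46) -> (26.56,26.134), length = 16
Total = 62

Answer: 62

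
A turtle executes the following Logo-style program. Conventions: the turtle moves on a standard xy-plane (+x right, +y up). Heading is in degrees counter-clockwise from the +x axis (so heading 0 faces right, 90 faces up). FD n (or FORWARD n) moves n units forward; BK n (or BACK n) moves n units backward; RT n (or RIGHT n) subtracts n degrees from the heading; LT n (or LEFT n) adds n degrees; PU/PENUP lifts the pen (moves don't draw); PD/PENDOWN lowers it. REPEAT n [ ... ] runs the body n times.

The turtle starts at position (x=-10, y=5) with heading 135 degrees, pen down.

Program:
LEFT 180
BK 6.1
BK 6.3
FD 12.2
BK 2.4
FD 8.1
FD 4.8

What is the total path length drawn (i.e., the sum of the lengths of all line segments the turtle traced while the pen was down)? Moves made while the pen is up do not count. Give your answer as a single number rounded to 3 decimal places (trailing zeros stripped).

Executing turtle program step by step:
Start: pos=(-10,5), heading=135, pen down
LT 180: heading 135 -> 315
BK 6.1: (-10,5) -> (-14.313,9.313) [heading=315, draw]
BK 6.3: (-14.313,9.313) -> (-18.768,13.768) [heading=315, draw]
FD 12.2: (-18.768,13.768) -> (-10.141,5.141) [heading=315, draw]
BK 2.4: (-10.141,5.141) -> (-11.838,6.838) [heading=315, draw]
FD 8.1: (-11.838,6.838) -> (-6.111,1.111) [heading=315, draw]
FD 4.8: (-6.111,1.111) -> (-2.717,-2.283) [heading=315, draw]
Final: pos=(-2.717,-2.283), heading=315, 6 segment(s) drawn

Segment lengths:
  seg 1: (-10,5) -> (-14.313,9.313), length = 6.1
  seg 2: (-14.313,9.313) -> (-18.768,13.768), length = 6.3
  seg 3: (-18.768,13.768) -> (-10.141,5.141), length = 12.2
  seg 4: (-10.141,5.141) -> (-11.838,6.838), length = 2.4
  seg 5: (-11.838,6.838) -> (-6.111,1.111), length = 8.1
  seg 6: (-6.111,1.111) -> (-2.717,-2.283), length = 4.8
Total = 39.9

Answer: 39.9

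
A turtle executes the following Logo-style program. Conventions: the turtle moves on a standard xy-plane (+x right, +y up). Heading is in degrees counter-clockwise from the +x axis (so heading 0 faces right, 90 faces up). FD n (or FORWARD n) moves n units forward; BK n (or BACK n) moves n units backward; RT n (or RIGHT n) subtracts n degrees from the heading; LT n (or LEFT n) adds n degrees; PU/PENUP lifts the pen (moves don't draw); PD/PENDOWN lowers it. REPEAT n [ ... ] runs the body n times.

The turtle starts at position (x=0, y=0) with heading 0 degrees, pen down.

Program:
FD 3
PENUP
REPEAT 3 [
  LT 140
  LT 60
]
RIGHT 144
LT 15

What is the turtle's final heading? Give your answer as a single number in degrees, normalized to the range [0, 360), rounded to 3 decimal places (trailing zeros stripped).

Executing turtle program step by step:
Start: pos=(0,0), heading=0, pen down
FD 3: (0,0) -> (3,0) [heading=0, draw]
PU: pen up
REPEAT 3 [
  -- iteration 1/3 --
  LT 140: heading 0 -> 140
  LT 60: heading 140 -> 200
  -- iteration 2/3 --
  LT 140: heading 200 -> 340
  LT 60: heading 340 -> 40
  -- iteration 3/3 --
  LT 140: heading 40 -> 180
  LT 60: heading 180 -> 240
]
RT 144: heading 240 -> 96
LT 15: heading 96 -> 111
Final: pos=(3,0), heading=111, 1 segment(s) drawn

Answer: 111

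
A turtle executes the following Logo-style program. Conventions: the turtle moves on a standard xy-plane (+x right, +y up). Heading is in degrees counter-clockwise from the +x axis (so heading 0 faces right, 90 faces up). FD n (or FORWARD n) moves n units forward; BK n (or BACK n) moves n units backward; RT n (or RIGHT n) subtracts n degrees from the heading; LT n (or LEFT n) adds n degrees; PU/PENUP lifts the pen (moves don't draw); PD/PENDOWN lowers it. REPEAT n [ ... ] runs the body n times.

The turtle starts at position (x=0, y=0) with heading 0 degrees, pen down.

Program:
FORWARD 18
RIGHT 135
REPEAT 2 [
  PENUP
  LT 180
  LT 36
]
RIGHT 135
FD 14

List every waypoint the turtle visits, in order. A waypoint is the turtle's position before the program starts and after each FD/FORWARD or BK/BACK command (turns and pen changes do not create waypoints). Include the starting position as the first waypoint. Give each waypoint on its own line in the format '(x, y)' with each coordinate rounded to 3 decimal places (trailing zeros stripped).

Executing turtle program step by step:
Start: pos=(0,0), heading=0, pen down
FD 18: (0,0) -> (18,0) [heading=0, draw]
RT 135: heading 0 -> 225
REPEAT 2 [
  -- iteration 1/2 --
  PU: pen up
  LT 180: heading 225 -> 45
  LT 36: heading 45 -> 81
  -- iteration 2/2 --
  PU: pen up
  LT 180: heading 81 -> 261
  LT 36: heading 261 -> 297
]
RT 135: heading 297 -> 162
FD 14: (18,0) -> (4.685,4.326) [heading=162, move]
Final: pos=(4.685,4.326), heading=162, 1 segment(s) drawn
Waypoints (3 total):
(0, 0)
(18, 0)
(4.685, 4.326)

Answer: (0, 0)
(18, 0)
(4.685, 4.326)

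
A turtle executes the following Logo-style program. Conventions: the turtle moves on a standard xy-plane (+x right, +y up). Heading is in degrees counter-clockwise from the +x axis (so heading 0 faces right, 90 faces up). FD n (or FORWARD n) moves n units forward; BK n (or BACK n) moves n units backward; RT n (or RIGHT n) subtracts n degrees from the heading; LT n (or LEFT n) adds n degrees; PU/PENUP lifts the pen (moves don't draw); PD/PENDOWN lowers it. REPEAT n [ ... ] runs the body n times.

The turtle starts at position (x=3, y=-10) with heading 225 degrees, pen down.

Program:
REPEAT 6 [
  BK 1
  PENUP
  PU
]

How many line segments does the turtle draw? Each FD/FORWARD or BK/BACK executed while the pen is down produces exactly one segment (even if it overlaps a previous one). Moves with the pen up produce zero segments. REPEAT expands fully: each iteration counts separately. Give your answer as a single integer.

Executing turtle program step by step:
Start: pos=(3,-10), heading=225, pen down
REPEAT 6 [
  -- iteration 1/6 --
  BK 1: (3,-10) -> (3.707,-9.293) [heading=225, draw]
  PU: pen up
  PU: pen up
  -- iteration 2/6 --
  BK 1: (3.707,-9.293) -> (4.414,-8.586) [heading=225, move]
  PU: pen up
  PU: pen up
  -- iteration 3/6 --
  BK 1: (4.414,-8.586) -> (5.121,-7.879) [heading=225, move]
  PU: pen up
  PU: pen up
  -- iteration 4/6 --
  BK 1: (5.121,-7.879) -> (5.828,-7.172) [heading=225, move]
  PU: pen up
  PU: pen up
  -- iteration 5/6 --
  BK 1: (5.828,-7.172) -> (6.536,-6.464) [heading=225, move]
  PU: pen up
  PU: pen up
  -- iteration 6/6 --
  BK 1: (6.536,-6.464) -> (7.243,-5.757) [heading=225, move]
  PU: pen up
  PU: pen up
]
Final: pos=(7.243,-5.757), heading=225, 1 segment(s) drawn
Segments drawn: 1

Answer: 1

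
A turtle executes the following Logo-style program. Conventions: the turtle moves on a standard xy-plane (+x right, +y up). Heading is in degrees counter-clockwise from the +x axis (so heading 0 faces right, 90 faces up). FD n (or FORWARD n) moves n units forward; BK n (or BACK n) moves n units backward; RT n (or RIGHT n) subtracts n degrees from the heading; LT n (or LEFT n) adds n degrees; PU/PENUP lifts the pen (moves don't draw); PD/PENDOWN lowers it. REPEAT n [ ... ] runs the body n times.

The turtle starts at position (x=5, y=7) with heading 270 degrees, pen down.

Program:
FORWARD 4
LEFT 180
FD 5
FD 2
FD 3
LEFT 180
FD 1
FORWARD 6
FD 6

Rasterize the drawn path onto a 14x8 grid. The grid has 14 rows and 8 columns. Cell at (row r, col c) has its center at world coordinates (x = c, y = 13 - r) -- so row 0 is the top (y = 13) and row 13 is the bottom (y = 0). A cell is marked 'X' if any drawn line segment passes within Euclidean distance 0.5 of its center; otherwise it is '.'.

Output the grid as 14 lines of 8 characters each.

Segment 0: (5,7) -> (5,3)
Segment 1: (5,3) -> (5,8)
Segment 2: (5,8) -> (5,10)
Segment 3: (5,10) -> (5,13)
Segment 4: (5,13) -> (5,12)
Segment 5: (5,12) -> (5,6)
Segment 6: (5,6) -> (5,0)

Answer: .....X..
.....X..
.....X..
.....X..
.....X..
.....X..
.....X..
.....X..
.....X..
.....X..
.....X..
.....X..
.....X..
.....X..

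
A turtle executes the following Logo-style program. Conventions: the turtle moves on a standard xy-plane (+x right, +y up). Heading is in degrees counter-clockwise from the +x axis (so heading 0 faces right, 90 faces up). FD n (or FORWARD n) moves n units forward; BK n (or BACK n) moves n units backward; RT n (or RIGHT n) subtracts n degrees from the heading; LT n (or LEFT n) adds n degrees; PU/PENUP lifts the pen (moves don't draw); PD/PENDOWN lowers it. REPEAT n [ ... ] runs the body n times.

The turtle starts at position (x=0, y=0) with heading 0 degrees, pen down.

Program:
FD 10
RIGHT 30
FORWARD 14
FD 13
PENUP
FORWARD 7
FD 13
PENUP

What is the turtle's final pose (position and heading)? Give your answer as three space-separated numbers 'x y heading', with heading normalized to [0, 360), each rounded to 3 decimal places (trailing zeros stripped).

Answer: 50.703 -23.5 330

Derivation:
Executing turtle program step by step:
Start: pos=(0,0), heading=0, pen down
FD 10: (0,0) -> (10,0) [heading=0, draw]
RT 30: heading 0 -> 330
FD 14: (10,0) -> (22.124,-7) [heading=330, draw]
FD 13: (22.124,-7) -> (33.383,-13.5) [heading=330, draw]
PU: pen up
FD 7: (33.383,-13.5) -> (39.445,-17) [heading=330, move]
FD 13: (39.445,-17) -> (50.703,-23.5) [heading=330, move]
PU: pen up
Final: pos=(50.703,-23.5), heading=330, 3 segment(s) drawn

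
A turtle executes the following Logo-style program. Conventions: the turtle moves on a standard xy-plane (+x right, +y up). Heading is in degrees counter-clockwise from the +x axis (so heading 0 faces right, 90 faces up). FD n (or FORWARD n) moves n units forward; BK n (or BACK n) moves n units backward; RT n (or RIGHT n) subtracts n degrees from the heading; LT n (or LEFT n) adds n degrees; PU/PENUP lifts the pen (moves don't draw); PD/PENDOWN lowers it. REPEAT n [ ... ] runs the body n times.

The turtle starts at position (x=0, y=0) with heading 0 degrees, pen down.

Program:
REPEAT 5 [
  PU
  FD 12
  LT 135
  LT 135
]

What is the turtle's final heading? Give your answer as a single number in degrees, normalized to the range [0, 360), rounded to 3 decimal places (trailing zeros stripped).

Executing turtle program step by step:
Start: pos=(0,0), heading=0, pen down
REPEAT 5 [
  -- iteration 1/5 --
  PU: pen up
  FD 12: (0,0) -> (12,0) [heading=0, move]
  LT 135: heading 0 -> 135
  LT 135: heading 135 -> 270
  -- iteration 2/5 --
  PU: pen up
  FD 12: (12,0) -> (12,-12) [heading=270, move]
  LT 135: heading 270 -> 45
  LT 135: heading 45 -> 180
  -- iteration 3/5 --
  PU: pen up
  FD 12: (12,-12) -> (0,-12) [heading=180, move]
  LT 135: heading 180 -> 315
  LT 135: heading 315 -> 90
  -- iteration 4/5 --
  PU: pen up
  FD 12: (0,-12) -> (0,0) [heading=90, move]
  LT 135: heading 90 -> 225
  LT 135: heading 225 -> 0
  -- iteration 5/5 --
  PU: pen up
  FD 12: (0,0) -> (12,0) [heading=0, move]
  LT 135: heading 0 -> 135
  LT 135: heading 135 -> 270
]
Final: pos=(12,0), heading=270, 0 segment(s) drawn

Answer: 270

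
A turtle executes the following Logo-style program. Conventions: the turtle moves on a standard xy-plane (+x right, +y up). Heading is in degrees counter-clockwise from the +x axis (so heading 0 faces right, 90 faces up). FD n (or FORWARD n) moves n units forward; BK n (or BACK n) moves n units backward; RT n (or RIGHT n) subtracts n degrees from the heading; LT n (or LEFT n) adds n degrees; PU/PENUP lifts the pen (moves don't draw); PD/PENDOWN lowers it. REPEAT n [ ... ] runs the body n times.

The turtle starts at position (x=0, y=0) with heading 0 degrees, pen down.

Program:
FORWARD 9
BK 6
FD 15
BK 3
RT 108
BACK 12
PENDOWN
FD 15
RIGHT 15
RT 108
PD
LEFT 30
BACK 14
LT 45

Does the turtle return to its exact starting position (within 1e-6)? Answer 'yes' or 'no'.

Executing turtle program step by step:
Start: pos=(0,0), heading=0, pen down
FD 9: (0,0) -> (9,0) [heading=0, draw]
BK 6: (9,0) -> (3,0) [heading=0, draw]
FD 15: (3,0) -> (18,0) [heading=0, draw]
BK 3: (18,0) -> (15,0) [heading=0, draw]
RT 108: heading 0 -> 252
BK 12: (15,0) -> (18.708,11.413) [heading=252, draw]
PD: pen down
FD 15: (18.708,11.413) -> (14.073,-2.853) [heading=252, draw]
RT 15: heading 252 -> 237
RT 108: heading 237 -> 129
PD: pen down
LT 30: heading 129 -> 159
BK 14: (14.073,-2.853) -> (27.143,-7.87) [heading=159, draw]
LT 45: heading 159 -> 204
Final: pos=(27.143,-7.87), heading=204, 7 segment(s) drawn

Start position: (0, 0)
Final position: (27.143, -7.87)
Distance = 28.261; >= 1e-6 -> NOT closed

Answer: no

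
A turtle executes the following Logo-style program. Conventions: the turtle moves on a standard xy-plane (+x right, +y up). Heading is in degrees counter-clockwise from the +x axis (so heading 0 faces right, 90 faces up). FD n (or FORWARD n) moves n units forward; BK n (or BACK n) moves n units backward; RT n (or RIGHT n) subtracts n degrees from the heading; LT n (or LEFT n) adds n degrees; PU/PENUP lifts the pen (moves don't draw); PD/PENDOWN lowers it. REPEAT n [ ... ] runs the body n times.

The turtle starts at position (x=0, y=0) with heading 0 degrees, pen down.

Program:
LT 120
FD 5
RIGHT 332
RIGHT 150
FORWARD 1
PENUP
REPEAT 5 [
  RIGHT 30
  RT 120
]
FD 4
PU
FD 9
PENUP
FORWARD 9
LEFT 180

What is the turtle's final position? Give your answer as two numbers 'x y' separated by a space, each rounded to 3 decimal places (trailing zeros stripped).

Executing turtle program step by step:
Start: pos=(0,0), heading=0, pen down
LT 120: heading 0 -> 120
FD 5: (0,0) -> (-2.5,4.33) [heading=120, draw]
RT 332: heading 120 -> 148
RT 150: heading 148 -> 358
FD 1: (-2.5,4.33) -> (-1.501,4.295) [heading=358, draw]
PU: pen up
REPEAT 5 [
  -- iteration 1/5 --
  RT 30: heading 358 -> 328
  RT 120: heading 328 -> 208
  -- iteration 2/5 --
  RT 30: heading 208 -> 178
  RT 120: heading 178 -> 58
  -- iteration 3/5 --
  RT 30: heading 58 -> 28
  RT 120: heading 28 -> 268
  -- iteration 4/5 --
  RT 30: heading 268 -> 238
  RT 120: heading 238 -> 118
  -- iteration 5/5 --
  RT 30: heading 118 -> 88
  RT 120: heading 88 -> 328
]
FD 4: (-1.501,4.295) -> (1.892,2.176) [heading=328, move]
PU: pen up
FD 9: (1.892,2.176) -> (9.524,-2.594) [heading=328, move]
PU: pen up
FD 9: (9.524,-2.594) -> (17.156,-7.363) [heading=328, move]
LT 180: heading 328 -> 148
Final: pos=(17.156,-7.363), heading=148, 2 segment(s) drawn

Answer: 17.156 -7.363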